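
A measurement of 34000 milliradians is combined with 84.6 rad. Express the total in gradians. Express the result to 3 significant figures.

7550 grad

34000 mrad = 2164.51 grad and 84.6 rad = 5385.80 grad.
2164.51 + 5385.80 ≈ 7550 grad.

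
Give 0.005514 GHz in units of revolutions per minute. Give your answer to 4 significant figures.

1 GHz = 6.00000e+10 rpm.
0.005514 × 6.00000e+10 ≈ 3.308e+8 rpm.

3.308e+8 revolutions per minute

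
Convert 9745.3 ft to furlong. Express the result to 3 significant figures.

14.8 furlongs

1 ft = 0.00151515 furlong.
So 9745.3 × 0.00151515 ≈ 14.8 furlong.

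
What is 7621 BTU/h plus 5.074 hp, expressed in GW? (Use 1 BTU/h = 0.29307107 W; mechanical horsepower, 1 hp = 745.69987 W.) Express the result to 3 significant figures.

6.02 × 10^-6 GW

7621 BTU/h = 2.23349 × 10^-6 GW and 5.074 hp = 3.78368 × 10^-6 GW.
2.23349 × 10^-6 + 3.78368 × 10^-6 ≈ 6.02 × 10^-6 GW.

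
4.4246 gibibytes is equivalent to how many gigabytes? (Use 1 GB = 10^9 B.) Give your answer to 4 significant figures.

1 gibibyte = 1.07374 GB.
So 4.4246 × 1.07374 ≈ 4.751 GB.

4.751 GB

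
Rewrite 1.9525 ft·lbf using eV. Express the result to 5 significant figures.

1.6523e+19 electronvolts

1 ft·lbf = 8.46235e+18 electronvolts.
Thus 1.9525 × 8.46235e+18 ≈ 1.6523e+19 eV.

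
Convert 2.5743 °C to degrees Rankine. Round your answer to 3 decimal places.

°R = (°C + 273.15) × 9/5.
Applying the formula gives 496.304 °R.

496.304 °R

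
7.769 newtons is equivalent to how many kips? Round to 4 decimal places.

0.0017 kip

1 newton = 0.000224809 kip.
Then 7.769 × 0.000224809 ≈ 0.0017 kip.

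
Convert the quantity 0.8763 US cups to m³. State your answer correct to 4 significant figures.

0.0002073 m³

1 US cup = 0.000236588 m³.
So 0.8763 × 0.000236588 ≈ 0.0002073 m³.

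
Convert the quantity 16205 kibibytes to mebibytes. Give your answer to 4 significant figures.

15.83 mebibytes

1 KiB = 0.0009765625 MiB.
Then 16205 × 0.0009765625 ≈ 15.83 MiB.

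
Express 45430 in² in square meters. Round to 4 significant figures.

1 in² = 0.000645160 m².
Then 45430 × 0.000645160 ≈ 29.31 m².

29.31 m²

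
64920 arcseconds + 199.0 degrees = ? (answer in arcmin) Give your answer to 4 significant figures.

13020 arcminutes

64920 arcsec = 1082.00 arcmin and 199.0 ° = 11940.0 arcmin.
1082.00 + 11940.0 ≈ 13020 arcmin.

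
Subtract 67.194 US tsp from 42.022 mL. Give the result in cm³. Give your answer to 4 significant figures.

-289.2 cm³

42.022 mL = 42.0220 cm³ and 67.194 US tsp = 331.194 cm³.
42.0220 − 331.194 ≈ -289.2 cm³.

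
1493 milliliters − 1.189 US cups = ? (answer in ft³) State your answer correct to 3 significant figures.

1493 mL = 0.0527248 ft³ and 1.189 US cup = 0.00993414 ft³.
0.0527248 − 0.00993414 ≈ 0.0428 ft³.

0.0428 ft³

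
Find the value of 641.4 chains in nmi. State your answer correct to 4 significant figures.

1 chain = 0.0108622 nmi.
So 641.4 × 0.0108622 ≈ 6.967 nmi.

6.967 nautical miles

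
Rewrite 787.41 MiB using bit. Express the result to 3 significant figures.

1 MiB = 8.38861 × 10^6 bit.
787.41 × 8.38861 × 10^6 ≈ 6.61 × 10^9 bit.

6.61 × 10^9 bits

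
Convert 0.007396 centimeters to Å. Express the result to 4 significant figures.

1 cm = 1.00000 × 10^8 angstroms.
So 0.007396 × 1.00000 × 10^8 ≈ 739600 Å.

739600 angstroms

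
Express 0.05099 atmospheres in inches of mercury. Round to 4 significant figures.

1.526 inches of mercury

1 atm = 29.9213 inHg.
Thus 0.05099 × 29.9213 ≈ 1.526 inHg.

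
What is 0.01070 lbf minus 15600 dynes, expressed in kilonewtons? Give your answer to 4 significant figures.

-0.0001084 kN

0.01070 lbf = 4.75960e-5 kN and 15600 dyn = 0.000156000 kN.
4.75960e-5 − 0.000156000 ≈ -0.0001084 kN.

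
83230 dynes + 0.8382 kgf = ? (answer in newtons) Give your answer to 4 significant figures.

83230 dyn = 0.832300 N and 0.8382 kgf = 8.21993 N.
0.832300 + 8.21993 ≈ 9.052 N.

9.052 newtons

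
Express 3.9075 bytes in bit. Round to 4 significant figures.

31.26 bits

1 B = 8.00000 bit.
3.9075 × 8.00000 ≈ 31.26 bit.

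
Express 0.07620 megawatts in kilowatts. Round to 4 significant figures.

76.20 kilowatts

1 MW = 1000.00 kW.
Then 0.07620 × 1000.00 ≈ 76.20 kW.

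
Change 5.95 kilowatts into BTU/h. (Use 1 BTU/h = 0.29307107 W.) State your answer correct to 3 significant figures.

1 kilowatt = 3412.14 BTU per hour.
Thus 5.95 × 3412.14 ≈ 20300 BTU/h.

20300 BTU per hour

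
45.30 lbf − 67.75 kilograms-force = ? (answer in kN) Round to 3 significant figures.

-0.463 kN

45.30 lbf = 0.201504 kN and 67.75 kgf = 0.664401 kN.
0.201504 − 0.664401 ≈ -0.463 kN.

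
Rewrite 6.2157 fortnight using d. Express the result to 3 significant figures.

1 fortnight = 14.0000 d.
Thus 6.2157 × 14.0000 ≈ 87.0 d.

87.0 d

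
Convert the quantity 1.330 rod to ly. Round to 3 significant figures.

1 rod = 5.31587e-16 ly.
Thus 1.330 × 5.31587e-16 ≈ 7.07e-16 ly.

7.07e-16 ly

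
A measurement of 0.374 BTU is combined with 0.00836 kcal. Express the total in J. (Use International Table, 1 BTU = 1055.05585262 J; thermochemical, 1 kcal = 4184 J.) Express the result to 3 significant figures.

0.374 BTU = 394.591 J and 0.00836 kcal = 34.9782 J.
394.591 + 34.9782 ≈ 430 J.

430 joules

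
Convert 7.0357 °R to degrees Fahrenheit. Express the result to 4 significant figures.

°R = °F + 459.67.
Applying the formula gives -452.6 °F.

-452.6 °F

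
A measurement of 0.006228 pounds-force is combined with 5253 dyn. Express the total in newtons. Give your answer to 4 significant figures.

0.08023 N

0.006228 lbf = 0.0277035 N and 5253 dyn = 0.0525300 N.
0.0277035 + 0.0525300 ≈ 0.08023 N.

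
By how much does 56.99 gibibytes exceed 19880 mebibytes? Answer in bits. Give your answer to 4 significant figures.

56.99 GiB = 4.89540e+11 bit and 19880 MiB = 1.66766e+11 bit.
4.89540e+11 − 1.66766e+11 ≈ 3.228e+11 bit.

3.228e+11 bit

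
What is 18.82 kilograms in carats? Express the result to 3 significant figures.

1 kilogram = 5000.00 carats.
Thus 18.82 × 5000.00 ≈ 94100 ct.

94100 ct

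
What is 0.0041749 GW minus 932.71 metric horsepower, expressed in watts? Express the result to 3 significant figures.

3.49 × 10^6 W

0.0041749 GW = 4.17490 × 10^6 W and 932.71 PS = 686007 W.
4.17490 × 10^6 − 686007 ≈ 3.49 × 10^6 W.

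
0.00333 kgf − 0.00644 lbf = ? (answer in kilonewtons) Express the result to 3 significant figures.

4.01e-6 kN

0.00333 kgf = 3.26561e-5 kN and 0.00644 lbf = 2.86465e-5 kN.
3.26561e-5 − 2.86465e-5 ≈ 4.01e-6 kN.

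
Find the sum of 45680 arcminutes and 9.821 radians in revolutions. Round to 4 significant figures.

3.678 rev

45680 arcmin = 2.11481 rev and 9.821 rad = 1.56306 rev.
2.11481 + 1.56306 ≈ 3.678 rev.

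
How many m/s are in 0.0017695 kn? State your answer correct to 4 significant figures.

1 knot = 0.514444 m/s.
0.0017695 × 0.514444 ≈ 0.0009103 m/s.

0.0009103 m/s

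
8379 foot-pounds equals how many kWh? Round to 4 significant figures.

1 ft·lbf = 3.76616e-7 kilowatt-hours.
Then 8379 × 3.76616e-7 ≈ 0.003156 kWh.

0.003156 kWh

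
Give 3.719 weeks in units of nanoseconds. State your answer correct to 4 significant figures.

2.249 × 10^15 ns

1 wk = 6.04800 × 10^14 ns.
3.719 × 6.04800 × 10^14 ≈ 2.249 × 10^15 ns.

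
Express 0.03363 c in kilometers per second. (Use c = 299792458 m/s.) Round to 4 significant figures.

10080 km/s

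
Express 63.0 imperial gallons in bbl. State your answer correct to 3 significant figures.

1 imp gal = 0.0285940 oil barrels.
Then 63.0 × 0.0285940 ≈ 1.80 bbl.

1.80 bbl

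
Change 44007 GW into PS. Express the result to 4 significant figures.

5.983e+10 metric horsepower

1 gigawatt = 1.35962e+6 metric horsepower.
Thus 44007 × 1.35962e+6 ≈ 5.983e+10 PS.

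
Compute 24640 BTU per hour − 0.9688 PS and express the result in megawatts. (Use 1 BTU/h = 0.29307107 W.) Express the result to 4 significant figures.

0.006509 MW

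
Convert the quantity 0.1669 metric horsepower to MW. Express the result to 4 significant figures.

1 PS = 0.000735499 MW.
Thus 0.1669 × 0.000735499 ≈ 0.0001228 MW.

0.0001228 MW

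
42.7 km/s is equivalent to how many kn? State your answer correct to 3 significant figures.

83000 kn

1 kilometer per second = 1943.84 knots.
Thus 42.7 × 1943.84 ≈ 83000 kn.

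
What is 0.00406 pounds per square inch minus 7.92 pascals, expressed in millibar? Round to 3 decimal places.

0.201 millibar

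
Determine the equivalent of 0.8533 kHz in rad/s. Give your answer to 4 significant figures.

5361 rad/s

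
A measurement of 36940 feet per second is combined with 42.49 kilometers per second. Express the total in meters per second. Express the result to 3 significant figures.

36940 ft/s = 11259.3 m/s and 42.49 km/s = 42490.0 m/s.
11259.3 + 42490.0 ≈ 53700 m/s.

53700 m/s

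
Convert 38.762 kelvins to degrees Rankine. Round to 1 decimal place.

69.8 °R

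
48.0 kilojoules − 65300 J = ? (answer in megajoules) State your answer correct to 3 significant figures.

48.0 kJ = 0.0480000 MJ and 65300 J = 0.0653000 MJ.
0.0480000 − 0.0653000 ≈ -0.0173 MJ.

-0.0173 MJ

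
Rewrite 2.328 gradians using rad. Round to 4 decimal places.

0.0366 radians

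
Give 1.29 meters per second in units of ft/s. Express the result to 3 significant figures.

4.23 ft/s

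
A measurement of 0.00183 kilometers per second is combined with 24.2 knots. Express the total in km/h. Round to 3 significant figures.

51.4 km/h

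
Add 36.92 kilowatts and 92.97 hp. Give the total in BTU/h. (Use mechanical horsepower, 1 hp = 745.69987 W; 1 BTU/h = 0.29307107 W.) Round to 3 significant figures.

363000 BTU/h

36.92 kW = 125976 BTU/h and 92.97 hp = 236556 BTU/h.
125976 + 236556 ≈ 363000 BTU/h.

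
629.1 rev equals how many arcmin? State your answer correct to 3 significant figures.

1.36e+7 arcminutes

1 rev = 21600.0 arcmin.
629.1 × 21600.0 ≈ 1.36e+7 arcmin.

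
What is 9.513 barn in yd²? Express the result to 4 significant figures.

1.138e-27 yd²

1 barn = 1.19599e-28 yd².
Thus 9.513 × 1.19599e-28 ≈ 1.138e-27 yd².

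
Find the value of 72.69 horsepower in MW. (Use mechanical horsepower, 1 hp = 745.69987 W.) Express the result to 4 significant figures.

0.05420 megawatts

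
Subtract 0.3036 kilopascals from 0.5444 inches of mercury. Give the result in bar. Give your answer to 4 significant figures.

0.01540 bar

0.5444 inHg = 0.0184355 bar and 0.3036 kPa = 0.00303600 bar.
0.0184355 − 0.00303600 ≈ 0.01540 bar.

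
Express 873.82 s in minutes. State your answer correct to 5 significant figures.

1 s = 0.0166667 min.
Thus 873.82 × 0.0166667 ≈ 14.564 min.

14.564 minutes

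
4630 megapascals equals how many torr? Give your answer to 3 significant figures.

3.47e+7 torr

1 megapascal = 7500.62 torr.
Thus 4630 × 7500.62 ≈ 3.47e+7 torr.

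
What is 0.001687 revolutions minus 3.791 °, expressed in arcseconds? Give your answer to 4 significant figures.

-11460 arcsec

0.001687 rev = 2186.35 arcsec and 3.791 ° = 13647.6 arcsec.
2186.35 − 13647.6 ≈ -11460 arcsec.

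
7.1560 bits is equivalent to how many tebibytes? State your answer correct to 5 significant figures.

8.1354 × 10^-13 TiB

1 bit = 1.13687 × 10^-13 TiB.
Thus 7.1560 × 1.13687 × 10^-13 ≈ 8.1354 × 10^-13 TiB.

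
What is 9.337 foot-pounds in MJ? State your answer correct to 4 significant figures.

1.266e-5 MJ

1 ft·lbf = 1.35582e-6 megajoules.
Then 9.337 × 1.35582e-6 ≈ 1.266e-5 MJ.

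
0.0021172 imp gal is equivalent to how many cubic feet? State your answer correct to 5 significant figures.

0.00033990 cubic feet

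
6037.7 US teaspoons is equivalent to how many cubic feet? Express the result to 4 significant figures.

1.051 cubic feet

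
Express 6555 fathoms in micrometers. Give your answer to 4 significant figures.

1 fathom = 1.82880 × 10^6 micrometers.
Then 6555 × 1.82880 × 10^6 ≈ 1.199 × 10^10 μm.

1.199 × 10^10 μm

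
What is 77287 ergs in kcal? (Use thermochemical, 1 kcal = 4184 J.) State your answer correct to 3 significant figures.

1.85 × 10^-6 kilocalories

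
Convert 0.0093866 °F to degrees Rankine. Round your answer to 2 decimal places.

459.68 °R

°R = °F + 459.67.
Applying the formula gives 459.68 °R.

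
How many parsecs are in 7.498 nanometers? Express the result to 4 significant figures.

1 nanometer = 3.24078 × 10^-26 pc.
7.498 × 3.24078 × 10^-26 ≈ 2.430 × 10^-25 pc.

2.430 × 10^-25 pc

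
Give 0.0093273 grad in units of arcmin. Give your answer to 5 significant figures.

0.50367 arcmin

1 grad = 54.0000 arcminutes.
So 0.0093273 × 54.0000 ≈ 0.50367 arcmin.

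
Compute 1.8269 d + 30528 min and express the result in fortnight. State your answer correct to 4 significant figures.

1.8269 d = 0.130493 fortnight and 30528 min = 1.51429 fortnight.
0.130493 + 1.51429 ≈ 1.645 fortnight.

1.645 fortnight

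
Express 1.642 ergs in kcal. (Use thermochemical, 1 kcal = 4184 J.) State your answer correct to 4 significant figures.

1 erg = 2.39006e-11 kcal.
Thus 1.642 × 2.39006e-11 ≈ 3.924e-11 kcal.

3.924e-11 kilocalories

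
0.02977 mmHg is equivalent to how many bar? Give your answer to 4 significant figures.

3.969e-5 bar

1 millimeter of mercury = 0.00133322 bar.
Then 0.02977 × 0.00133322 ≈ 3.969e-5 bar.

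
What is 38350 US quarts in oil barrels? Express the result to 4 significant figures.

228.3 oil barrels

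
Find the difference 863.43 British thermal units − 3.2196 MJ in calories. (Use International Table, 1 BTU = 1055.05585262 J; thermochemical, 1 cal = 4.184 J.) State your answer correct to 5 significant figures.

-551780 cal

863.43 BTU = 217726 cal and 3.2196 MJ = 769503 cal.
217726 − 769503 ≈ -551780 cal.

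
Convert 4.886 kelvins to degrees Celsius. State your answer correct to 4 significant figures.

-268.3 degrees Celsius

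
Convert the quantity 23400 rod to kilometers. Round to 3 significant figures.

1 rod = 0.00502920 km.
Then 23400 × 0.00502920 ≈ 118 km.

118 kilometers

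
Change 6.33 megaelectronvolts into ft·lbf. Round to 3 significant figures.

7.48 × 10^-13 ft·lbf

1 MeV = 1.18170 × 10^-13 ft·lbf.
So 6.33 × 1.18170 × 10^-13 ≈ 7.48 × 10^-13 ft·lbf.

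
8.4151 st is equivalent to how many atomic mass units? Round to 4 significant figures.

3.218 × 10^28 atomic mass units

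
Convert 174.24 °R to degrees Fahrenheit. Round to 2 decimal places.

-285.43 degrees Fahrenheit

°R = °F + 459.67.
Applying the formula gives -285.43 °F.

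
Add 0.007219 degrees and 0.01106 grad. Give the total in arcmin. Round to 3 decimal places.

1.030 arcminutes

0.007219 ° = 0.433140 arcmin and 0.01106 grad = 0.597240 arcmin.
0.433140 + 0.597240 ≈ 1.030 arcmin.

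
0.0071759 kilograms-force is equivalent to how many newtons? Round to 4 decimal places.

0.0704 newtons

1 kgf = 9.80665 N.
Then 0.0071759 × 9.80665 ≈ 0.0704 N.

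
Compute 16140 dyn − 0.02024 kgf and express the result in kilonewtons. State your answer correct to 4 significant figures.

-3.709 × 10^-5 kN

16140 dyn = 0.000161400 kN and 0.02024 kgf = 0.000198487 kN.
0.000161400 − 0.000198487 ≈ -3.709 × 10^-5 kN.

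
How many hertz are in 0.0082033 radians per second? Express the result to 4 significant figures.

1 rad/s = 0.159155 hertz.
Thus 0.0082033 × 0.159155 ≈ 0.001306 Hz.

0.001306 hertz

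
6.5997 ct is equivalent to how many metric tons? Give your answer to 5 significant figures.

1 ct = 2.00000e-7 t.
So 6.5997 × 2.00000e-7 ≈ 1.3199e-6 t.

1.3199e-6 t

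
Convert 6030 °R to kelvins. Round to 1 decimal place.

°R = K × 9/5.
Applying the formula gives 3350.0 K.

3350.0 K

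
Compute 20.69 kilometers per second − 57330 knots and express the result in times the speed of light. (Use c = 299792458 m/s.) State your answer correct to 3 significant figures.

-2.94 × 10^-5 times the speed of light

20.69 km/s = 6.90144 × 10^-5 c and 57330 kn = 9.83784 × 10^-5 c.
6.90144 × 10^-5 − 9.83784 × 10^-5 ≈ -2.94 × 10^-5 c.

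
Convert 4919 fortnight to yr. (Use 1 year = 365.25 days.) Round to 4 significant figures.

188.5 yr

1 fortnight = 0.0383299 yr.
Thus 4919 × 0.0383299 ≈ 188.5 yr.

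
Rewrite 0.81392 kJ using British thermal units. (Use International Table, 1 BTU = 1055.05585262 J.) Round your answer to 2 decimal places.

0.77 BTU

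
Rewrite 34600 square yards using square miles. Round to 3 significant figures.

1 yd² = 3.22831e-7 square miles.
34600 × 3.22831e-7 ≈ 0.0112 mi².

0.0112 square miles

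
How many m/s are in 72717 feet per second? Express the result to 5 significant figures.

22164 m/s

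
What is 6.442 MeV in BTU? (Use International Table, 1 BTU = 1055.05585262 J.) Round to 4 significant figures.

9.783 × 10^-16 BTU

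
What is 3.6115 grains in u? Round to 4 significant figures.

1 grain = 3.90228e+22 u.
Thus 3.6115 × 3.90228e+22 ≈ 1.409e+23 u.

1.409e+23 atomic mass units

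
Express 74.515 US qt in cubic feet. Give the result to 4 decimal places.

2.4903 cubic feet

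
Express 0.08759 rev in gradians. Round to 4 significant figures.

35.04 grad

1 revolution = 400.000 gradians.
So 0.08759 × 400.000 ≈ 35.04 grad.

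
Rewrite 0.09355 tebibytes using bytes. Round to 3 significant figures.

1.03e+11 B

1 TiB = 1.09951e+12 B.
Then 0.09355 × 1.09951e+12 ≈ 1.03e+11 B.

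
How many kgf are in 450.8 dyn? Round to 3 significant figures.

0.000460 kilograms-force

1 dyne = 1.01972e-6 kgf.
450.8 × 1.01972e-6 ≈ 0.000460 kgf.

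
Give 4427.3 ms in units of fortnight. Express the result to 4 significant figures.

1 millisecond = 8.26720e-10 fortnight.
4427.3 × 8.26720e-10 ≈ 3.660e-6 fortnight.

3.660e-6 fortnights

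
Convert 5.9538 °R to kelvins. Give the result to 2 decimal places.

°R = K × 9/5.
Applying the formula gives 3.31 K.

3.31 kelvins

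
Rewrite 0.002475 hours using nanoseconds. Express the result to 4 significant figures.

8.910 × 10^9 ns

1 hour = 3.60000 × 10^12 ns.
Then 0.002475 × 3.60000 × 10^12 ≈ 8.910 × 10^9 ns.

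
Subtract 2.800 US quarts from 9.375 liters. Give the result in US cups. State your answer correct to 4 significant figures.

9.375 L = 39.6258 US cup and 2.800 US qt = 11.2000 US cup.
39.6258 − 11.2000 ≈ 28.43 US cup.

28.43 US cups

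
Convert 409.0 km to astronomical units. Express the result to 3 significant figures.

2.73e-6 astronomical units

1 km = 6.68459e-9 astronomical units.
Then 409.0 × 6.68459e-9 ≈ 2.73e-6 au.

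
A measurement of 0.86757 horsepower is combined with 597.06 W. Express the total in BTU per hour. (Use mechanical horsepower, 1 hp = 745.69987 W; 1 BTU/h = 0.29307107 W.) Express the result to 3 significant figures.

0.86757 hp = 2207.47 BTU/h and 597.06 W = 2037.25 BTU/h.
2207.47 + 2037.25 ≈ 4240 BTU/h.

4240 BTU/h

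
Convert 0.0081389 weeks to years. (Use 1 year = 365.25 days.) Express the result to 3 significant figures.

0.000156 yr

1 wk = 0.0191650 years.
0.0081389 × 0.0191650 ≈ 0.000156 yr.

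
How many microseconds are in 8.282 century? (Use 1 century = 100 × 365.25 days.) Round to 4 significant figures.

1 century = 3.15576 × 10^15 microseconds.
Then 8.282 × 3.15576 × 10^15 ≈ 2.614 × 10^16 μs.

2.614 × 10^16 μs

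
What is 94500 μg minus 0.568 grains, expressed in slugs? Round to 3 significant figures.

3.95e-6 slug

94500 μg = 6.47531e-6 slug and 0.568 gr = 2.52200e-6 slug.
6.47531e-6 − 2.52200e-6 ≈ 3.95e-6 slug.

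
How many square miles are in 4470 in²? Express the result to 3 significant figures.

1 in² = 2.49098 × 10^-10 square miles.
4470 × 2.49098 × 10^-10 ≈ 1.11 × 10^-6 mi².

1.11 × 10^-6 mi²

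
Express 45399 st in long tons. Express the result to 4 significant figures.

283.7 long tons

1 stone = 0.00625000 long ton.
Thus 45399 × 0.00625000 ≈ 283.7 long ton.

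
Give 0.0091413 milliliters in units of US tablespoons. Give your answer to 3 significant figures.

0.000618 US tablespoons

1 mL = 0.0676280 US tbsp.
Thus 0.0091413 × 0.0676280 ≈ 0.000618 US tbsp.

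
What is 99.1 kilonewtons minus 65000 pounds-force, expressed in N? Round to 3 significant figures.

-190000 newtons

99.1 kN = 99100.0 N and 65000 lbf = 289134 N.
99100.0 − 289134 ≈ -190000 N.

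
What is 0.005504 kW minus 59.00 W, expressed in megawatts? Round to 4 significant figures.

-5.350 × 10^-5 MW

0.005504 kW = 5.50400 × 10^-6 MW and 59.00 W = 5.90000 × 10^-5 MW.
5.50400 × 10^-6 − 5.90000 × 10^-5 ≈ -5.350 × 10^-5 MW.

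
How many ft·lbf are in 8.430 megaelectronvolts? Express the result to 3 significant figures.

9.96 × 10^-13 foot-pounds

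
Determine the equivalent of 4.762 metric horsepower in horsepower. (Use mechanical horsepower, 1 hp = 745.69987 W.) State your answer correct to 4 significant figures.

4.697 horsepower

1 metric horsepower = 0.986320 hp.
4.762 × 0.986320 ≈ 4.697 hp.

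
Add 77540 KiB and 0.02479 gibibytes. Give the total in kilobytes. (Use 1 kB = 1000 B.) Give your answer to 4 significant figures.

106000 kilobytes

77540 KiB = 79401.0 kB and 0.02479 GiB = 26618.1 kB.
79401.0 + 26618.1 ≈ 106000 kB.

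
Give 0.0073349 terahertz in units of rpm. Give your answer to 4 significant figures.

4.401e+11 rpm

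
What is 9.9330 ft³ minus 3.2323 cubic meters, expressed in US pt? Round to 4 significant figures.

9.9330 ft³ = 594.432 US pt and 3.2323 m³ = 6831.07 US pt.
594.432 − 6831.07 ≈ -6237 US pt.

-6237 US pt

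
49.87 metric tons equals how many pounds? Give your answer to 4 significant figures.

109900 lb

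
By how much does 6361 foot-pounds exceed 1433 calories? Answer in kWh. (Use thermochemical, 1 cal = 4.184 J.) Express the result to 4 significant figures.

0.0007302 kWh

6361 ft·lbf = 0.00239565 kWh and 1433 cal = 0.00166546 kWh.
0.00239565 − 0.00166546 ≈ 0.0007302 kWh.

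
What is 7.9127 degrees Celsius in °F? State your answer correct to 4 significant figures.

°C = (°F − 32) × 5/9.
Applying the formula gives 46.24 °F.

46.24 °F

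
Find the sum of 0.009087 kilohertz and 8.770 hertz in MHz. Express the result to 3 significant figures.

1.79 × 10^-5 megahertz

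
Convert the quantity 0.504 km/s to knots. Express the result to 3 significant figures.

980 knots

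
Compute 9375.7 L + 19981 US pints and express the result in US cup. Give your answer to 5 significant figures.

9375.7 L = 39628.8 US cup and 19981 US pt = 39962.0 US cup.
39628.8 + 39962.0 ≈ 79591 US cup.

79591 US cup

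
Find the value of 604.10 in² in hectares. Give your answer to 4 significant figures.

1 in² = 6.45160 × 10^-8 hectares.
604.10 × 6.45160 × 10^-8 ≈ 3.897 × 10^-5 ha.

3.897 × 10^-5 ha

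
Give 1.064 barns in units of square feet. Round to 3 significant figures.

1 barn = 1.07639e-27 square feet.
1.064 × 1.07639e-27 ≈ 1.15e-27 ft².

1.15e-27 square feet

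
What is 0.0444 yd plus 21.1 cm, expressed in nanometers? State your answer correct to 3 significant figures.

2.52 × 10^8 nm

0.0444 yd = 4.05994 × 10^7 nm and 21.1 cm = 2.11000 × 10^8 nm.
4.05994 × 10^7 + 2.11000 × 10^8 ≈ 2.52 × 10^8 nm.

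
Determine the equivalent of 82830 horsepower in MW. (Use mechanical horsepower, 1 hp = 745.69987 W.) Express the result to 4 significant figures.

61.77 megawatts

1 horsepower = 0.000745700 MW.
Then 82830 × 0.000745700 ≈ 61.77 MW.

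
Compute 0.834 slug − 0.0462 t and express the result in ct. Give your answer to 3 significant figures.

0.834 slug = 60856.6 ct and 0.0462 t = 231000 ct.
60856.6 − 231000 ≈ -170000 ct.

-170000 ct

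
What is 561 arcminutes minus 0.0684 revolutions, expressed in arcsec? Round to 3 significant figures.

561 arcmin = 33660.0 arcsec and 0.0684 rev = 88646.4 arcsec.
33660.0 − 88646.4 ≈ -55000 arcsec.

-55000 arcseconds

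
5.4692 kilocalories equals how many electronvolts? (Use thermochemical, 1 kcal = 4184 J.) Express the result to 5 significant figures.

1.4283 × 10^23 eV

1 kcal = 2.61145 × 10^22 electronvolts.
5.4692 × 2.61145 × 10^22 ≈ 1.4283 × 10^23 eV.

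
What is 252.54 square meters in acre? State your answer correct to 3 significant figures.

0.0624 acres

1 square meter = 0.000247105 acre.
Then 252.54 × 0.000247105 ≈ 0.0624 acre.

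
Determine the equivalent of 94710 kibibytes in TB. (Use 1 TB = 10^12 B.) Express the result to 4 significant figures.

9.698e-5 TB

1 KiB = 1.02400e-9 TB.
94710 × 1.02400e-9 ≈ 9.698e-5 TB.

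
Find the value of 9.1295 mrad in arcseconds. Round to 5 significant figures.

1 milliradian = 206.265 arcsec.
9.1295 × 206.265 ≈ 1883.1 arcsec.

1883.1 arcsec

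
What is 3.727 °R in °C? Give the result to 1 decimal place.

-271.1 °C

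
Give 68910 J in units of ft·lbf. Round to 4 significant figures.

50830 ft·lbf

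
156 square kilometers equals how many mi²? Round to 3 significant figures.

1 square kilometer = 0.386102 square miles.
156 × 0.386102 ≈ 60.2 mi².

60.2 square miles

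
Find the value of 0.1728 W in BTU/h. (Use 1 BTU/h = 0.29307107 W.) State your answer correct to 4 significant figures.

0.5896 BTU/h

1 W = 3.41214 BTU/h.
Then 0.1728 × 3.41214 ≈ 0.5896 BTU/h.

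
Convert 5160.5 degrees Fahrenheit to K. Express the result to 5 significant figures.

3122.3 K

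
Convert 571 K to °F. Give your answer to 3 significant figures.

568 degrees Fahrenheit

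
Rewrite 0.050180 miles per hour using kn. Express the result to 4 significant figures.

0.04361 kn

1 mile per hour = 0.868976 kn.
Thus 0.050180 × 0.868976 ≈ 0.04361 kn.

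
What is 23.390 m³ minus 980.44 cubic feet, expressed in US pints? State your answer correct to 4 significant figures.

-9242 US pt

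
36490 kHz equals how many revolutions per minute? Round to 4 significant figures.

2.189 × 10^9 rpm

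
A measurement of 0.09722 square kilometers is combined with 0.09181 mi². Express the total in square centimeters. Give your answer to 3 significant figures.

3.35e+9 square centimeters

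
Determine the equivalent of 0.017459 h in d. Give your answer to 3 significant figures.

0.000727 days

1 h = 0.0416667 d.
Then 0.017459 × 0.0416667 ≈ 0.000727 d.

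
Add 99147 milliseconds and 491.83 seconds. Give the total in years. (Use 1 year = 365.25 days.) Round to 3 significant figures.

99147 ms = 3.14178 × 10^-6 yr and 491.83 s = 1.55852 × 10^-5 yr.
3.14178 × 10^-6 + 1.55852 × 10^-5 ≈ 1.87 × 10^-5 yr.

1.87 × 10^-5 yr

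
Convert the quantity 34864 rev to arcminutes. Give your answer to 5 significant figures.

1 revolution = 21600.0 arcmin.
Then 34864 × 21600.0 ≈ 7.5306e+8 arcmin.

7.5306e+8 arcminutes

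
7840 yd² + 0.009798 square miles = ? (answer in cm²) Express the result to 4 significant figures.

7840 yd² = 6.55524e+7 cm² and 0.009798 mi² = 2.53767e+8 cm².
6.55524e+7 + 2.53767e+8 ≈ 3.193e+8 cm².

3.193e+8 cm²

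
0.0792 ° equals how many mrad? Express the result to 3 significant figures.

1 ° = 17.4533 mrad.
0.0792 × 17.4533 ≈ 1.38 mrad.

1.38 mrad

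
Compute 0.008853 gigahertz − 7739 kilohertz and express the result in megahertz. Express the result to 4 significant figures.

1.114 MHz

0.008853 GHz = 8.85300 MHz and 7739 kHz = 7.73900 MHz.
8.85300 − 7.73900 ≈ 1.114 MHz.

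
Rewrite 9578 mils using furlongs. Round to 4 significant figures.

0.001209 furlongs

1 mil = 1.26263e-7 furlong.
So 9578 × 1.26263e-7 ≈ 0.001209 furlong.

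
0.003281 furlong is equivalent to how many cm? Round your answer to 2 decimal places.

1 furlong = 20116.8 centimeters.
Thus 0.003281 × 20116.8 ≈ 66.00 cm.

66.00 centimeters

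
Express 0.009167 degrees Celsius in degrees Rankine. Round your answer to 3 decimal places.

491.687 degrees Rankine

°R = (°C + 273.15) × 9/5.
Applying the formula gives 491.687 °R.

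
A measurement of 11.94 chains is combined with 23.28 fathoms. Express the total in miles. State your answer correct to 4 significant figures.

11.94 chain = 0.149250 mi and 23.28 fathom = 0.0264545 mi.
0.149250 + 0.0264545 ≈ 0.1757 mi.

0.1757 mi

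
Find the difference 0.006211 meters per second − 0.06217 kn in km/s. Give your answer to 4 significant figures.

-2.577e-5 km/s

0.006211 m/s = 6.21100e-6 km/s and 0.06217 kn = 3.19830e-5 km/s.
6.21100e-6 − 3.19830e-5 ≈ -2.577e-5 km/s.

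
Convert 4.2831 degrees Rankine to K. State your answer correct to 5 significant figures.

°R = K × 9/5.
Applying the formula gives 2.3795 K.

2.3795 kelvins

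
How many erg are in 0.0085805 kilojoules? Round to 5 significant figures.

8.5805 × 10^7 ergs

1 kJ = 1.00000 × 10^10 erg.
So 0.0085805 × 1.00000 × 10^10 ≈ 8.5805 × 10^7 erg.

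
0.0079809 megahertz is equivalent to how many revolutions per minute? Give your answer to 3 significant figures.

1 MHz = 6.00000 × 10^7 revolutions per minute.
0.0079809 × 6.00000 × 10^7 ≈ 479000 rpm.

479000 rpm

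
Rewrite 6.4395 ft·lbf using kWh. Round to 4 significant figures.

2.425 × 10^-6 kilowatt-hours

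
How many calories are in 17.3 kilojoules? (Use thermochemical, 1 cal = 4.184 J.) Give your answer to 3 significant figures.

1 kJ = 239.006 calories.
Then 17.3 × 239.006 ≈ 4130 cal.

4130 cal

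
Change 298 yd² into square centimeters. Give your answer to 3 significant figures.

2.49e+6 cm²

1 yd² = 8361.27 cm².
Then 298 × 8361.27 ≈ 2.49e+6 cm².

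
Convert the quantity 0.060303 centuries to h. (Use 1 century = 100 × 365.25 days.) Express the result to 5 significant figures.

1 century = 876600 h.
Then 0.060303 × 876600 ≈ 52862 h.

52862 h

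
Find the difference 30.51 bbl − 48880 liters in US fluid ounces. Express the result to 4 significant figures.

-1.489e+6 US fl oz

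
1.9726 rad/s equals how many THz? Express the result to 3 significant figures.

3.14 × 10^-13 terahertz

1 radian per second = 1.59155 × 10^-13 THz.
Then 1.9726 × 1.59155 × 10^-13 ≈ 3.14 × 10^-13 THz.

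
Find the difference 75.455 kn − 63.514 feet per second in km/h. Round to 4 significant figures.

70.05 kilometers per hour

75.455 kn = 139.743 km/h and 63.514 ft/s = 69.6926 km/h.
139.743 − 69.6926 ≈ 70.05 km/h.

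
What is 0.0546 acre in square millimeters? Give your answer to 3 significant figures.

2.21 × 10^8 mm²

1 acre = 4.04686 × 10^9 mm².
0.0546 × 4.04686 × 10^9 ≈ 2.21 × 10^8 mm².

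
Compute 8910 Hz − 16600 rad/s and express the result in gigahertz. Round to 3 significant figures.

6.27e-6 gigahertz

8910 Hz = 8.91000e-6 GHz and 16600 rad/s = 2.64197e-6 GHz.
8.91000e-6 − 2.64197e-6 ≈ 6.27e-6 GHz.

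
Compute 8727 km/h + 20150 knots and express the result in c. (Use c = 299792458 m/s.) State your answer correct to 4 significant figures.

8727 km/h = 8.08615 × 10^-6 c and 20150 kn = 3.45774 × 10^-5 c.
8.08615 × 10^-6 + 3.45774 × 10^-5 ≈ 4.266 × 10^-5 c.

4.266 × 10^-5 times the speed of light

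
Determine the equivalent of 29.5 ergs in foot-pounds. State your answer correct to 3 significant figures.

2.18 × 10^-6 foot-pounds

1 erg = 7.37562 × 10^-8 ft·lbf.
29.5 × 7.37562 × 10^-8 ≈ 2.18 × 10^-6 ft·lbf.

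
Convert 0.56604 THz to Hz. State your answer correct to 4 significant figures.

5.660e+11 hertz

1 THz = 1.00000e+12 Hz.
Then 0.56604 × 1.00000e+12 ≈ 5.660e+11 Hz.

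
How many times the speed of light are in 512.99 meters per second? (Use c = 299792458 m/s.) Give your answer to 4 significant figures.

1.711e-6 c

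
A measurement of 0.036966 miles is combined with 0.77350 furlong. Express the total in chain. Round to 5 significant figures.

0.036966 mi = 2.95728 chain and 0.77350 furlong = 7.73500 chain.
2.95728 + 7.73500 ≈ 10.692 chain.

10.692 chain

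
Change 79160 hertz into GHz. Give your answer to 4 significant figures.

1 Hz = 1.00000 × 10^-9 gigahertz.
Then 79160 × 1.00000 × 10^-9 ≈ 7.916 × 10^-5 GHz.

7.916 × 10^-5 gigahertz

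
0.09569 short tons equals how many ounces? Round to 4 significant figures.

1 short ton = 32000.0 ounces.
0.09569 × 32000.0 ≈ 3062 oz.

3062 oz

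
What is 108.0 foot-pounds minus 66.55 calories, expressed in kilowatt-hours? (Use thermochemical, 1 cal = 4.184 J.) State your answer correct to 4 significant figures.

108.0 ft·lbf = 4.06745e-5 kWh and 66.55 cal = 7.73459e-5 kWh.
4.06745e-5 − 7.73459e-5 ≈ -3.667e-5 kWh.

-3.667e-5 kilowatt-hours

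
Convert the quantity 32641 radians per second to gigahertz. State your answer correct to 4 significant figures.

5.195e-6 GHz

1 radian per second = 1.59155e-10 GHz.
32641 × 1.59155e-10 ≈ 5.195e-6 GHz.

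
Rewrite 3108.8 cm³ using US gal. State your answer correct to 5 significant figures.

1 cm³ = 0.000264172 US gal.
Then 3108.8 × 0.000264172 ≈ 0.82126 US gal.

0.82126 US gal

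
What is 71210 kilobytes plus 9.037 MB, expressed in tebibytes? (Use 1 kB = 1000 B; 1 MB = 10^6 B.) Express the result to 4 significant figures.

7.298e-5 TiB

71210 kB = 6.47651e-5 TiB and 9.037 MB = 8.21910e-6 TiB.
6.47651e-5 + 8.21910e-6 ≈ 7.298e-5 TiB.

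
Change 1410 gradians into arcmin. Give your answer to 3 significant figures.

1 gradian = 54.0000 arcminutes.
Then 1410 × 54.0000 ≈ 76100 arcmin.

76100 arcminutes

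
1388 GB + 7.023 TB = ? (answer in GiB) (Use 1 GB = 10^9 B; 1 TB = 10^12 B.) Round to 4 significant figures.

7833 GiB

1388 GB = 1292.68 GiB and 7.023 TB = 6540.68 GiB.
1292.68 + 6540.68 ≈ 7833 GiB.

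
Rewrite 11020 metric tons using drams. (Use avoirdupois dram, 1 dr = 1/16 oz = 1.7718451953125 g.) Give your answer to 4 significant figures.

1 t = 564383 dr.
Then 11020 × 564383 ≈ 6.220e+9 dr.

6.220e+9 drams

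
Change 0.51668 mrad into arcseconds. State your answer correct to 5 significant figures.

106.57 arcseconds

1 milliradian = 206.265 arcseconds.
Then 0.51668 × 206.265 ≈ 106.57 arcsec.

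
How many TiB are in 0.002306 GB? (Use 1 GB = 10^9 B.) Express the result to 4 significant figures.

1 GB = 0.000909495 tebibytes.
Thus 0.002306 × 0.000909495 ≈ 2.097e-6 TiB.

2.097e-6 tebibytes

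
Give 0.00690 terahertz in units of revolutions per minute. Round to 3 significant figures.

1 terahertz = 6.00000 × 10^13 revolutions per minute.
Thus 0.00690 × 6.00000 × 10^13 ≈ 4.14 × 10^11 rpm.

4.14 × 10^11 revolutions per minute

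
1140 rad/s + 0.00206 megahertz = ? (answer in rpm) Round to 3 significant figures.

1140 rad/s = 10886.2 rpm and 0.00206 MHz = 123600 rpm.
10886.2 + 123600 ≈ 134000 rpm.

134000 revolutions per minute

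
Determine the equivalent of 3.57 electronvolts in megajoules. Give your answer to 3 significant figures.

1 eV = 1.60218 × 10^-25 MJ.
3.57 × 1.60218 × 10^-25 ≈ 5.72 × 10^-25 MJ.

5.72 × 10^-25 MJ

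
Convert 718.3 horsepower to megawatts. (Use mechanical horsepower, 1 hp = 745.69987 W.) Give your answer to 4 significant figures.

0.5356 MW

1 hp = 0.000745700 megawatts.
718.3 × 0.000745700 ≈ 0.5356 MW.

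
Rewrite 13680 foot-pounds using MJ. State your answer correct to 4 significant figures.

0.01855 megajoules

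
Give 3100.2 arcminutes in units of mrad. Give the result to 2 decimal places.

901.81 mrad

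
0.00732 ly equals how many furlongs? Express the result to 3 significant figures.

3.44e+11 furlongs

1 light-year = 4.70290e+13 furlong.
0.00732 × 4.70290e+13 ≈ 3.44e+11 furlong.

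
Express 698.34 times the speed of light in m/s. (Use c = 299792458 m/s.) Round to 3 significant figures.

2.09e+11 m/s

1 speed of light = 2.99792e+8 m/s.
698.34 × 2.99792e+8 ≈ 2.09e+11 m/s.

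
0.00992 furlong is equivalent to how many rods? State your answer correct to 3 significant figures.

1 furlong = 40.0000 rod.
Thus 0.00992 × 40.0000 ≈ 0.397 rod.

0.397 rod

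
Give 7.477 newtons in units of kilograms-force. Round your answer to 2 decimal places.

0.76 kgf

1 newton = 0.101972 kgf.
So 7.477 × 0.101972 ≈ 0.76 kgf.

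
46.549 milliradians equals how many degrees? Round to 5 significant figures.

2.6671 degrees

1 mrad = 0.0572958 °.
Then 46.549 × 0.0572958 ≈ 2.6671 °.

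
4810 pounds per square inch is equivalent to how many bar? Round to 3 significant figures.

332 bar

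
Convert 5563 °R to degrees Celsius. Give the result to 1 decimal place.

°R = (°C + 273.15) × 9/5.
Applying the formula gives 2817.4 °C.

2817.4 °C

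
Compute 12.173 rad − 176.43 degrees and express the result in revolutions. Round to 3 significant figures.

1.45 revolutions

12.173 rad = 1.93739 rev and 176.43 ° = 0.490083 rev.
1.93739 − 0.490083 ≈ 1.45 rev.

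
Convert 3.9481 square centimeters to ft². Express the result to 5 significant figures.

0.0042497 square feet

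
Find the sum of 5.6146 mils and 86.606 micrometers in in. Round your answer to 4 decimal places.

5.6146 mil = 0.00561460 in and 86.606 μm = 0.00340969 in.
0.00561460 + 0.00340969 ≈ 0.0090 in.

0.0090 in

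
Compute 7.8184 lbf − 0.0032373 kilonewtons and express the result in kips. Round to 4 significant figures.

7.8184 lbf = 0.00781840 kip and 0.0032373 kN = 0.000727774 kip.
0.00781840 − 0.000727774 ≈ 0.007091 kip.

0.007091 kip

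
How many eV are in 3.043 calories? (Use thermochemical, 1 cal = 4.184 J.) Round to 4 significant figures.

1 cal = 2.61145e+19 eV.
Then 3.043 × 2.61145e+19 ≈ 7.947e+19 eV.

7.947e+19 eV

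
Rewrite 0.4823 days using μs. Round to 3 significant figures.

4.17 × 10^10 μs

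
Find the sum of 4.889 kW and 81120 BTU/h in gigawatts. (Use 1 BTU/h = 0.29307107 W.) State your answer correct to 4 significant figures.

2.866e-5 gigawatts

4.889 kW = 4.88900e-6 GW and 81120 BTU/h = 2.37739e-5 GW.
4.88900e-6 + 2.37739e-5 ≈ 2.866e-5 GW.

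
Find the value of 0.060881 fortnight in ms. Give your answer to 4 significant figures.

1 fortnight = 1.20960 × 10^9 ms.
Then 0.060881 × 1.20960 × 10^9 ≈ 7.364 × 10^7 ms.

7.364 × 10^7 ms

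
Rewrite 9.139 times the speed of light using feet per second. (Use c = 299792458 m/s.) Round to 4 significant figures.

8.989 × 10^9 ft/s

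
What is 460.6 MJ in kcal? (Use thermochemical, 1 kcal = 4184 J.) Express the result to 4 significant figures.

110100 kilocalories

1 MJ = 239.006 kcal.
So 460.6 × 239.006 ≈ 110100 kcal.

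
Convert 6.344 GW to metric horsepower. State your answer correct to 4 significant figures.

8.625e+6 PS

1 GW = 1.35962e+6 PS.
So 6.344 × 1.35962e+6 ≈ 8.625e+6 PS.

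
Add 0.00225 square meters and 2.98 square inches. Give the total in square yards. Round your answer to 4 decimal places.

0.0050 yd²

0.00225 m² = 0.00269098 yd² and 2.98 in² = 0.00229938 yd².
0.00269098 + 0.00229938 ≈ 0.0050 yd².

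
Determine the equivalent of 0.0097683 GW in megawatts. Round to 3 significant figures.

9.77 megawatts

1 GW = 1000.00 megawatts.
Then 0.0097683 × 1000.00 ≈ 9.77 MW.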